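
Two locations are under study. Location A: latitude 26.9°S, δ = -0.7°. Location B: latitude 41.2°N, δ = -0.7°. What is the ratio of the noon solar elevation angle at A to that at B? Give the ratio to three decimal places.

1.326

A: 90° − |-26.9 − (-0.7)| = 63.80°.
B: 90° − |41.2 − (-0.7)| = 48.10°.
Ratio A/B = 63.8000 / 48.1000 = 1.3264.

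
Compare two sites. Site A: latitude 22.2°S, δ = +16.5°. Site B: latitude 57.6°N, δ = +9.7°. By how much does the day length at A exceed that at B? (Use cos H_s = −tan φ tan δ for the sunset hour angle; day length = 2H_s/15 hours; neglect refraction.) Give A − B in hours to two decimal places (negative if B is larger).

A: H_s = arccos(−tan -22.2° · tan 16.5°) = 83.06°, so 2H_s/15 = 11.0747 h.
B: H_s = arccos(−tan 57.6° · tan 9.7°) = 105.63°, so 2H_s/15 = 14.0840 h.
A − B = 11.0747 − 14.0840 = -3.0093 h.

-3.01 h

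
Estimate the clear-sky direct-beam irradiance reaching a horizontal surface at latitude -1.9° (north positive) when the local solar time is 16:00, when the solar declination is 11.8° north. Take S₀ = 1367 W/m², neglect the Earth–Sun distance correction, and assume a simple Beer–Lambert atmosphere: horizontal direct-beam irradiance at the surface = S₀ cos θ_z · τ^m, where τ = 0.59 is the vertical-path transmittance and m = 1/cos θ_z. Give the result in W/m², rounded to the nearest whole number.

Hour angle H = 15° × (16 − 12) = 60.00°.
cos θ_z = sin φ sin δ + cos φ cos δ cos H = (-0.0332)(0.2045) + (0.9995)(0.9789)(0.5000) = 0.4824.
Air mass m = 1/cos θ_z = 1/0.4824 = 2.073; τ^m = 0.59^2.073 = 0.3349.
Surface direct beam = 1367 × 0.4824 × 0.3349 = 220.85 W/m².

221 W/m²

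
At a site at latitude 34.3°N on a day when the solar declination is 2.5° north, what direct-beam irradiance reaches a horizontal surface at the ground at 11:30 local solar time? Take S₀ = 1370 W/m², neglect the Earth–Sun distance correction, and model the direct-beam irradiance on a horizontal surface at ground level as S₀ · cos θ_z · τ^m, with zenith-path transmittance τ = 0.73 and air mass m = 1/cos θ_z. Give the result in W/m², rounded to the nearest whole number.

Hour angle H = 15° × (11.5 − 12) = -7.50°.
cos θ_z = sin(34.3°) sin(2.5°) + cos(34.3°) cos(2.5°) cos(-7.50°) = 0.0246 + 0.8183 = 0.8429.
Air mass m = 1/cos θ_z = 1/0.8429 = 1.186; τ^m = 0.73^1.186 = 0.6885.
Surface direct beam = 1370 × 0.8429 × 0.6885 = 795.06 W/m².

795 W/m²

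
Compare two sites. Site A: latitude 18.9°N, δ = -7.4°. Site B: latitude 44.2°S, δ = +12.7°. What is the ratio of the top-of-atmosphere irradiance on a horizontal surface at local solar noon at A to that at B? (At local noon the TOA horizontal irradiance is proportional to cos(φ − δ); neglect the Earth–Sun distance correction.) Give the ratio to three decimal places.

A: cos θ_z = cos(18.9° − (-7.4°)) = 0.8965.
B: cos θ_z = cos(-44.2° − (12.7°)) = 0.5461.
Ratio A/B = 0.8965 / 0.5461 = 1.6416.

1.642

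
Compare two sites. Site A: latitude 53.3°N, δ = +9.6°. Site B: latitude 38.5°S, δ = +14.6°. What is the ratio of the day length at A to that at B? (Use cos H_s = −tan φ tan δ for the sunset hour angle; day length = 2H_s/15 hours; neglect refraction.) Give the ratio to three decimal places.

A: H_s = arccos(−tan 53.3° · tan 9.6°) = 103.12°, so 2H_s/15 = 13.7493 h.
B: H_s = arccos(−tan -38.5° · tan 14.6°) = 78.04°, so 2H_s/15 = 10.4053 h.
Ratio A/B = 13.7493 / 10.4053 = 1.3214.

1.321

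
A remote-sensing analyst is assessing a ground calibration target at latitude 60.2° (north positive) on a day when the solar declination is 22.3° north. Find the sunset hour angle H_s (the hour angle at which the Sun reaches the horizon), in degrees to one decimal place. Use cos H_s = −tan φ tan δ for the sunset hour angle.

The sunset hour angle satisfies cos H_s = −tan φ tan δ = -0.7161, giving H_s = 135.73°.

135.7°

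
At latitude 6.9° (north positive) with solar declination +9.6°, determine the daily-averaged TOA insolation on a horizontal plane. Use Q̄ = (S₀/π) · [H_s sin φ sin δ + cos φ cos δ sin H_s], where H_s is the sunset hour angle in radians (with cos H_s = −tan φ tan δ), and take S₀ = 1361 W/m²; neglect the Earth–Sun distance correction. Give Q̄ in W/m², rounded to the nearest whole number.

438 W/m²

The sunset hour angle satisfies cos H_s = −tan φ tan δ = -0.0205, giving H_s = 91.17°. In radians, H_s = 1.5912.
H_s sin φ sin δ = 1.5912 × 0.1201 × 0.1668 = 0.0319.
cos φ cos δ sin H_s = 0.9928 × 0.9860 × 0.9998 = 0.9787.
Q̄ = (1361/π) × (0.0319 + 0.9787) = 433.22 × 1.0106 = 437.81 W/m².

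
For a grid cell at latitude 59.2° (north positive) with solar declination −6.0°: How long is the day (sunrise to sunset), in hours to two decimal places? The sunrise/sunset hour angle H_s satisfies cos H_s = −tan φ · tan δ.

10.65 hours

−tan φ tan δ = −(1.6775)(-0.1051) = 0.1763; H_s = arccos(0.1763) = 79.85°.
Day length = 2 H_s / 15° h⁻¹ = 159.70° / 15 = 10.647 h.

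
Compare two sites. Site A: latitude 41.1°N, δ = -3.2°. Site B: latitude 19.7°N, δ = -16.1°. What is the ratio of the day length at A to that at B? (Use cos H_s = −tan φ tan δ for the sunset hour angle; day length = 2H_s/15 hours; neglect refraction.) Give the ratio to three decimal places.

1.037

A: H_s = arccos(−tan 41.1° · tan -3.2°) = 87.20°, so 2H_s/15 = 11.6267 h.
B: H_s = arccos(−tan 19.7° · tan -16.1°) = 84.07°, so 2H_s/15 = 11.2093 h.
Ratio A/B = 11.6267 / 11.2093 = 1.0372.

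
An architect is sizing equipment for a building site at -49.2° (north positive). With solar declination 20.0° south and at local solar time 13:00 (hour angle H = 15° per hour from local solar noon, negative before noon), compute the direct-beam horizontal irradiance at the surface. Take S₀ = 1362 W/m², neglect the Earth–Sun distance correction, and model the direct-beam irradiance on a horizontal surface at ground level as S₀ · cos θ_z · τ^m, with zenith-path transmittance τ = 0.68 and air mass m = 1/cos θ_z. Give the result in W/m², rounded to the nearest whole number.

738 W/m²

Hour angle H = 15° × (13 − 12) = 15.00°.
cos θ_z = sin φ sin δ + cos φ cos δ cos H = (-0.7570)(-0.3420) + (0.6534)(0.9397)(0.9659) = 0.8520.
Air mass m = 1/cos θ_z = 1/0.8520 = 1.174; τ^m = 0.68^1.174 = 0.6359.
Surface direct beam = 1362 × 0.8520 × 0.6359 = 737.91 W/m².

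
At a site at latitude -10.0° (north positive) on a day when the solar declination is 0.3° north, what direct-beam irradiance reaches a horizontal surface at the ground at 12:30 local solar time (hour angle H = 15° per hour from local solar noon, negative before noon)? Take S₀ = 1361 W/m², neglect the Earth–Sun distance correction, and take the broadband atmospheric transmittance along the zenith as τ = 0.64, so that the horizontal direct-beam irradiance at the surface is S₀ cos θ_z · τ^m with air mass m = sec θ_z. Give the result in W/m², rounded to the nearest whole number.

840 W/m²

Hour angle H = 15° × (12.5 − 12) = 7.50°.
With φ = -10.0°, δ = 0.3°, H = 7.50°: sin φ sin δ = -0.0009, cos φ cos δ cos H = 0.9764, so cos θ_z = 0.9755.
Air mass m = 1/cos θ_z = 1/0.9755 = 1.025; τ^m = 0.64^1.025 = 0.6329.
Surface direct beam = 1361 × 0.9755 × 0.6329 = 840.27 W/m².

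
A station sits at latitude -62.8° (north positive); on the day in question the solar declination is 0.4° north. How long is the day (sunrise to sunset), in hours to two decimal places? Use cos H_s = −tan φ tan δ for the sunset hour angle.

11.90 hours

cos H_s = −tan(-62.8°) · tan(0.4°) = 0.0136, so H_s = arccos(0.0136) = 89.22°.
Day length = 2 H_s / 15° h⁻¹ = 178.44° / 15 = 11.896 h.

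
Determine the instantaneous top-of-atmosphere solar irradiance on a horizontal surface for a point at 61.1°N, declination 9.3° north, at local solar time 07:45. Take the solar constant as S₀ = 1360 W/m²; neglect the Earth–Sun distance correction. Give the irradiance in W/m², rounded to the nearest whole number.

Hour angle H = 15° × (7.75 − 12) = -63.75°.
cos θ_z = sin(61.1°) sin(9.3°) + cos(61.1°) cos(9.3°) cos(-63.75°) = 0.1415 + 0.2109 = 0.3524.
Top-of-atmosphere irradiance = S₀ cos θ_z = 1360 × 0.3524 = 479.26 W/m².

479 W/m²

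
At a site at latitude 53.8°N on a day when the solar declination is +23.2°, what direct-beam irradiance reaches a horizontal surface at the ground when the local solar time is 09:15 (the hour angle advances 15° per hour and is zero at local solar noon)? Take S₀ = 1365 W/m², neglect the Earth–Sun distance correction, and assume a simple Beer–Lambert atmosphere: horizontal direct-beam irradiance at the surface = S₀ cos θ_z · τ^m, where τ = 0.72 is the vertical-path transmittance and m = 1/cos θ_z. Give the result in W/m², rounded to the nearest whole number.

630 W/m²

Hour angle H = 15° × (9.25 − 12) = -41.25°.
cos θ_z = sin φ sin δ + cos φ cos δ cos H = (0.8070)(0.3939) + (0.5906)(0.9191)(0.7518) = 0.7260.
Air mass m = 1/cos θ_z = 1/0.7260 = 1.377; τ^m = 0.72^1.377 = 0.6361.
Surface direct beam = 1365 × 0.7260 × 0.6361 = 630.37 W/m².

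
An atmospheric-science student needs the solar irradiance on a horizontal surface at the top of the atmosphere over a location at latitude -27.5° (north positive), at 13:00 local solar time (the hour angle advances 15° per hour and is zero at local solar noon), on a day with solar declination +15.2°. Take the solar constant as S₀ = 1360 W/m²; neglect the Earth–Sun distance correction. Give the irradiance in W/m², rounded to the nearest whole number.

Hour angle H = 15° × (13 − 12) = 15.00°.
cos θ_z = sin(-27.5°) sin(15.2°) + cos(-27.5°) cos(15.2°) cos(15.00°) = -0.1211 + 0.8268 = 0.7057.
Top-of-atmosphere irradiance = S₀ cos θ_z = 1360 × 0.7057 = 959.75 W/m².

960 W/m²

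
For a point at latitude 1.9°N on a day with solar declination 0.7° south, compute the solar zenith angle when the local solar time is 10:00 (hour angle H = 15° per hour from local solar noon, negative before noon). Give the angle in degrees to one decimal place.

Hour angle H = 15° × (10 − 12) = -30.00°.
With φ = 1.9°, δ = -0.7°, H = -30.00°: sin φ sin δ = -0.0004, cos φ cos δ cos H = 0.8655, so cos θ_z = 0.8651.
θ_z = arccos(0.8651) = 30.11°.

30.1°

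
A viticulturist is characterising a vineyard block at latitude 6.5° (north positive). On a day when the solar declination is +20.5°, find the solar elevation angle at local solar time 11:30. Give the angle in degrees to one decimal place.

Hour angle H = 15° × (11.5 − 12) = -7.50°.
With φ = 6.5°, δ = 20.5°, H = -7.50°: sin φ sin δ = 0.0396, cos φ cos δ cos H = 0.9227, so cos θ_z = 0.9623.
θ_z = arccos(0.9623) = 15.78°, so the elevation is 90° − 15.78° = 74.22°.

74.2°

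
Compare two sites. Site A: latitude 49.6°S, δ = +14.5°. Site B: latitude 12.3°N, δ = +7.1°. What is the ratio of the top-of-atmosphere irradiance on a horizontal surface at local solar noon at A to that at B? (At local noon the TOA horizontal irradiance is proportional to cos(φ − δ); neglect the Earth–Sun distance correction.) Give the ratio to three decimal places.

0.439

A: cos θ_z = cos(-49.6° − (14.5°)) = 0.4368.
B: cos θ_z = cos(12.3° − (7.1°)) = 0.9959.
Ratio A/B = 0.4368 / 0.9959 = 0.4386.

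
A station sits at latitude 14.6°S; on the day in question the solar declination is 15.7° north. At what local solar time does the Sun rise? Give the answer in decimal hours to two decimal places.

6.28 h

−tan φ tan δ = −(-0.2605)(0.2811) = 0.0732; H_s = arccos(0.0732) = 85.80°.
Sunrise is at 12 − H_s/15 = 12 − 5.720 = 6.280 h local solar time.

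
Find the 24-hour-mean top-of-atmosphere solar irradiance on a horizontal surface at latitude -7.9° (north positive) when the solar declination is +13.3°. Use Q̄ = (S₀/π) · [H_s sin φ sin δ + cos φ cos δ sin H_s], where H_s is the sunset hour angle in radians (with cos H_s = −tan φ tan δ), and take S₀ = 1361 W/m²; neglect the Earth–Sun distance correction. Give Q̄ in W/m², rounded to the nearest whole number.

396 W/m²

The sunset hour angle satisfies cos H_s = −tan φ tan δ = 0.0328, giving H_s = 88.12°. In radians, H_s = 1.5380.
H_s sin φ sin δ = 1.5380 × -0.1374 × 0.2300 = -0.0486.
cos φ cos δ sin H_s = 0.9905 × 0.9732 × 0.9995 = 0.9635.
Q̄ = (1361/π) × (-0.0486 + 0.9635) = 433.22 × 0.9149 = 396.35 W/m².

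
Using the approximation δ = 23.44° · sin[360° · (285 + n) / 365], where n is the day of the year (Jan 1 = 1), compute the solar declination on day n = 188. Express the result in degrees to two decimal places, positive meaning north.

+22.47°

360 × (285 + 188) / 365 = 466.521°; sin(466.521°) = 0.9587.
δ = 23.44 × 0.9587 = 22.472° ≈ +22.47°.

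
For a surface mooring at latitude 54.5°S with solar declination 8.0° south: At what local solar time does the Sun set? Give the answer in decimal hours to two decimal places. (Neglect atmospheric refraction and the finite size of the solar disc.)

18.76 h

The sunset hour angle satisfies cos H_s = −tan φ tan δ = -0.1970, giving H_s = 101.36°.
Sunset is at 12 + H_s/15 = 12 + 6.757 = 18.757 h local solar time.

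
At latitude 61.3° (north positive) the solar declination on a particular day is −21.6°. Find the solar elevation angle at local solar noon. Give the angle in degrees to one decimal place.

At local solar noon the hour angle is zero, so the elevation is 90° − |φ − δ| = 90° − |61.3° − (-21.6°)| = 90° − 82.9° = 7.1°.

7.1°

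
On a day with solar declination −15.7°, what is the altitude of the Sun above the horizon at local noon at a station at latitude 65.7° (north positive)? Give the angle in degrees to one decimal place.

8.6°

At local solar noon the hour angle is zero, so the elevation is 90° − |φ − δ| = 90° − |65.7° − (-15.7°)| = 90° − 81.4° = 8.6°.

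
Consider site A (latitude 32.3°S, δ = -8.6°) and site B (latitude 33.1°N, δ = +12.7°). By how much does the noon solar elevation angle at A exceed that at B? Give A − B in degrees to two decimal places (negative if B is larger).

-3.30°

A: 90° − |-32.3 − (-8.6)| = 66.30°.
B: 90° − |33.1 − (12.7)| = 69.60°.
A − B = 66.30 − 69.60 = -3.30°.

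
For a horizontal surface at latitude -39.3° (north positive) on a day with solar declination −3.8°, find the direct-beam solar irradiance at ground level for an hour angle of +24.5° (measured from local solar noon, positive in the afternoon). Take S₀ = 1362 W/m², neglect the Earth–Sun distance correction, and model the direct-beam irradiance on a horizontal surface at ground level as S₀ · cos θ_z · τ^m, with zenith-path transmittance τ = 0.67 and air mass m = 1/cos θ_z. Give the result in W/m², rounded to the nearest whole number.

592 W/m²

cos θ_z = sin(-39.3°) sin(-3.8°) + cos(-39.3°) cos(-3.8°) cos(24.50°) = 0.0420 + 0.7026 = 0.7446.
Air mass m = 1/cos θ_z = 1/0.7446 = 1.343; τ^m = 0.67^1.343 = 0.5840.
Surface direct beam = 1362 × 0.7446 × 0.5840 = 592.26 W/m².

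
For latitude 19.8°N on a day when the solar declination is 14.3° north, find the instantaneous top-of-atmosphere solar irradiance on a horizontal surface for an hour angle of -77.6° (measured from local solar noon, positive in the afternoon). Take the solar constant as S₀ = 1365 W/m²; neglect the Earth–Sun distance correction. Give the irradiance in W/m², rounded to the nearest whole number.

381 W/m²

cos θ_z = sin φ sin δ + cos φ cos δ cos H = (0.3387)(0.2470) + (0.9409)(0.9690)(0.2147) = 0.2794.
Top-of-atmosphere irradiance = S₀ cos θ_z = 1365 × 0.2794 = 381.38 W/m².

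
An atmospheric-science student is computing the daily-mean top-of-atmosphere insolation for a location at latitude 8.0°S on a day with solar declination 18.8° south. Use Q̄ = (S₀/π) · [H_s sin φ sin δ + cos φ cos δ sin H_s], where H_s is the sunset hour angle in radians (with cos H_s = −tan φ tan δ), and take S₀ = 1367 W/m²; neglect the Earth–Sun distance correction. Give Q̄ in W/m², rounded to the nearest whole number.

cos H_s = −tan(-8.0°) · tan(-18.8°) = -0.0478, so H_s = arccos(-0.0478) = 92.74°. In radians, H_s = 1.6186.
H_s sin φ sin δ = 1.6186 × -0.1392 × -0.3223 = 0.0726.
cos φ cos δ sin H_s = 0.9903 × 0.9466 × 0.9989 = 0.9364.
Q̄ = (1367/π) × (0.0726 + 0.9364) = 435.13 × 1.0090 = 439.05 W/m².

439 W/m²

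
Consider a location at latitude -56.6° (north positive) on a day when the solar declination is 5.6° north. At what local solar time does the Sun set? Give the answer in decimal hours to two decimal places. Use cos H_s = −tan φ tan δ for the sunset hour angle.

−tan φ tan δ = −(-1.5166)(0.0981) = 0.1488; H_s = arccos(0.1488) = 81.44°.
Sunset is at 12 + H_s/15 = 12 + 5.429 = 17.429 h local solar time.

17.43 h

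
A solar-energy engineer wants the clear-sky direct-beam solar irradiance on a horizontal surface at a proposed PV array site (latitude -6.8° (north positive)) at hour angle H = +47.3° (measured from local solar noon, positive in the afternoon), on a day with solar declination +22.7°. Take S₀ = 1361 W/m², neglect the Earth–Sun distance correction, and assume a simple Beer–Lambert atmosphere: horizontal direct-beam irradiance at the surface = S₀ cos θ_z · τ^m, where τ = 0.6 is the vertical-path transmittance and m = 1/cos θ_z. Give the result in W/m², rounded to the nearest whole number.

322 W/m²

With φ = -6.8°, δ = 22.7°, H = 47.30°: sin φ sin δ = -0.0457, cos φ cos δ cos H = 0.6212, so cos θ_z = 0.5755.
Air mass m = 1/cos θ_z = 1/0.5755 = 1.738; τ^m = 0.6^1.738 = 0.4116.
Surface direct beam = 1361 × 0.5755 × 0.4116 = 322.39 W/m².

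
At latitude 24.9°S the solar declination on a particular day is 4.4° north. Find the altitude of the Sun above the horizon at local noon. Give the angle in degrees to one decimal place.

60.7°

At local solar noon the hour angle is zero, so the elevation is 90° − |φ − δ| = 90° − |-24.9° − (4.4°)| = 90° − 29.3° = 60.7°.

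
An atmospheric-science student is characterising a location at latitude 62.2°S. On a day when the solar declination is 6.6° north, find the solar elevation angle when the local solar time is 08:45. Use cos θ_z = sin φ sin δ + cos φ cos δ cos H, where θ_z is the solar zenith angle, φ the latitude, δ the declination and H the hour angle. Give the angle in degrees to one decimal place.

11.8°

Hour angle H = 15° × (8.75 − 12) = -48.75°.
cos θ_z = sin φ sin δ + cos φ cos δ cos H = (-0.8846)(0.1149) + (0.4664)(0.9934)(0.6593) = 0.2038.
θ_z = arccos(0.2038) = 78.24°, so the elevation is 90° − 78.24° = 11.76°.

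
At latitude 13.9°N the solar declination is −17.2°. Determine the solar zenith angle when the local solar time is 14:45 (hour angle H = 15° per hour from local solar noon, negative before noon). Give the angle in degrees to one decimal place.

51.2°

Hour angle H = 15° × (14.75 − 12) = 41.25°.
cos θ_z = sin φ sin δ + cos φ cos δ cos H = (0.2402)(-0.2957) + (0.9707)(0.9553)(0.7518) = 0.6261.
θ_z = arccos(0.6261) = 51.24°.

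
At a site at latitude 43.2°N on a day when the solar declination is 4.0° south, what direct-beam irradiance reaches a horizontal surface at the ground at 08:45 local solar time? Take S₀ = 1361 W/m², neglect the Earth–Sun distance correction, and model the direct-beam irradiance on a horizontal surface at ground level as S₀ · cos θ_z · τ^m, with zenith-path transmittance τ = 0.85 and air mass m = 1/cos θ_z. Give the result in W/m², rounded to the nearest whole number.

403 W/m²

Hour angle H = 15° × (8.75 − 12) = -48.75°.
cos θ_z = sin(43.2°) sin(-4.0°) + cos(43.2°) cos(-4.0°) cos(-48.75°) = -0.0478 + 0.4795 = 0.4317.
Air mass m = 1/cos θ_z = 1/0.4317 = 2.316; τ^m = 0.85^2.316 = 0.6863.
Surface direct beam = 1361 × 0.4317 × 0.6863 = 403.23 W/m².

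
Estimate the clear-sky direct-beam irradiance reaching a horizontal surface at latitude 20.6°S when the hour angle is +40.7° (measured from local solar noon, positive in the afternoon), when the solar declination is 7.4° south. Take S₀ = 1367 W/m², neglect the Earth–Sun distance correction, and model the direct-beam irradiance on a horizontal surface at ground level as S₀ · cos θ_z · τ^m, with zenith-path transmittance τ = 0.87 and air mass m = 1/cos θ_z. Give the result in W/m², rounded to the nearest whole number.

With φ = -20.6°, δ = -7.4°, H = 40.70°: sin φ sin δ = 0.0453, cos φ cos δ cos H = 0.7037, so cos θ_z = 0.7490.
Air mass m = 1/cos θ_z = 1/0.7490 = 1.335; τ^m = 0.87^1.335 = 0.8303.
Surface direct beam = 1367 × 0.7490 × 0.8303 = 850.13 W/m².

850 W/m²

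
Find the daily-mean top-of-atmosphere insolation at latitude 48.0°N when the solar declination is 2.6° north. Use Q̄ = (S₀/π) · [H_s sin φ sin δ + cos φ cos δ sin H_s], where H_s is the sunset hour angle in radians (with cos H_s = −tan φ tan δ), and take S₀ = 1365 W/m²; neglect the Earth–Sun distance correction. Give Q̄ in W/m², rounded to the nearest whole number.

314 W/m²

cos H_s = −tan(48.0°) · tan(2.6°) = -0.0504, so H_s = arccos(-0.0504) = 92.89°. In radians, H_s = 1.6212.
H_s sin φ sin δ = 1.6212 × 0.7431 × 0.0454 = 0.0547.
cos φ cos δ sin H_s = 0.6691 × 0.9990 × 0.9987 = 0.6676.
Q̄ = (1365/π) × (0.0547 + 0.6676) = 434.49 × 0.7223 = 313.83 W/m².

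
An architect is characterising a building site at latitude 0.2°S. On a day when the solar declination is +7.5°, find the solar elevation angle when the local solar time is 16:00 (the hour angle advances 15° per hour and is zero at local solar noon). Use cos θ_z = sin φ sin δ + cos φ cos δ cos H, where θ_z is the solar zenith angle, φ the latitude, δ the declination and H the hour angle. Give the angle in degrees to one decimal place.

29.7°

Hour angle H = 15° × (16 − 12) = 60.00°.
cos θ_z = sin(-0.2°) sin(7.5°) + cos(-0.2°) cos(7.5°) cos(60.00°) = -0.0005 + 0.4957 = 0.4952.
θ_z = arccos(0.4952) = 60.32°, so the elevation is 90° − 60.32° = 29.68°.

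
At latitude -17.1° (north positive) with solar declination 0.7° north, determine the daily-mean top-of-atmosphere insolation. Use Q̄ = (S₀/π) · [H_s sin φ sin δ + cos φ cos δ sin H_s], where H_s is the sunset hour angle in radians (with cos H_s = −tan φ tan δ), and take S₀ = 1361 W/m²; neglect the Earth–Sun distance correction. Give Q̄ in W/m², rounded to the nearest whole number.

412 W/m²

−tan φ tan δ = −(-0.3076)(0.0122) = 0.0038; H_s = arccos(0.0038) = 89.78°. In radians, H_s = 1.5670.
H_s sin φ sin δ = 1.5670 × -0.2940 × 0.0122 = -0.0056.
cos φ cos δ sin H_s = 0.9558 × 0.9999 × 1.0000 = 0.9557.
Q̄ = (1361/π) × (-0.0056 + 0.9557) = 433.22 × 0.9501 = 411.60 W/m².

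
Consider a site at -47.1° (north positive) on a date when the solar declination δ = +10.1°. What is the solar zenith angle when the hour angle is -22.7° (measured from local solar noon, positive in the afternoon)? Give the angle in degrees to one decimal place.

cos θ_z = sin φ sin δ + cos φ cos δ cos H = (-0.7325)(0.1754) + (0.6807)(0.9845)(0.9225) = 0.4897.
θ_z = arccos(0.4897) = 60.68°.

60.7°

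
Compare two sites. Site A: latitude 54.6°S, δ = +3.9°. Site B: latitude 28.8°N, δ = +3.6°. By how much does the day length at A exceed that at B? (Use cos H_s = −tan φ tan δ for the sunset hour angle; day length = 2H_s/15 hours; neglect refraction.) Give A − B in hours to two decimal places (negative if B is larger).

A: H_s = arccos(−tan -54.6° · tan 3.9°) = 84.50°, so 2H_s/15 = 11.2667 h.
B: H_s = arccos(−tan 28.8° · tan 3.6°) = 91.98°, so 2H_s/15 = 12.2640 h.
A − B = 11.2667 − 12.2640 = -0.9973 h.

-1.00 h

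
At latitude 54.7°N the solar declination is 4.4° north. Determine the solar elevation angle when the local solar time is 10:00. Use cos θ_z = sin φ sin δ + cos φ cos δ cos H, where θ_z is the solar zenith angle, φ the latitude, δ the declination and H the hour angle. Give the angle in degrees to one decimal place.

Hour angle H = 15° × (10 − 12) = -30.00°.
cos θ_z = sin φ sin δ + cos φ cos δ cos H = (0.8161)(0.0767) + (0.5779)(0.9971)(0.8660) = 0.5616.
θ_z = arccos(0.5616) = 55.83°, so the elevation is 90° − 55.83° = 34.17°.

34.2°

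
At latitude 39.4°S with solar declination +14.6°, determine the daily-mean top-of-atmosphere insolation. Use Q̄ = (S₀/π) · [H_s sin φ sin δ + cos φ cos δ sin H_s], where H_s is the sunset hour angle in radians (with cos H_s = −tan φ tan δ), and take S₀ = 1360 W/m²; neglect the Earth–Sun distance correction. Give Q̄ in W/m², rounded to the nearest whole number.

cos H_s = −tan(-39.4°) · tan(14.6°) = 0.2140, so H_s = arccos(0.2140) = 77.64°. In radians, H_s = 1.3551.
H_s sin φ sin δ = 1.3551 × -0.6347 × 0.2521 = -0.2168.
cos φ cos δ sin H_s = 0.7727 × 0.9677 × 0.9768 = 0.7304.
Q̄ = (1360/π) × (-0.2168 + 0.7304) = 432.90 × 0.5136 = 222.34 W/m².

222 W/m²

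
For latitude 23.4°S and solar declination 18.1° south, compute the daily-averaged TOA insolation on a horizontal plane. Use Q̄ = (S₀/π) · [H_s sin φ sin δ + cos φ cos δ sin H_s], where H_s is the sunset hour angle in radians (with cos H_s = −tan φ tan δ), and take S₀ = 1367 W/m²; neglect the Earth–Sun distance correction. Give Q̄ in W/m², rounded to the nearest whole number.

468 W/m²

cos H_s = −tan(-23.4°) · tan(-18.1°) = -0.1414, so H_s = arccos(-0.1414) = 98.13°. In radians, H_s = 1.7127.
H_s sin φ sin δ = 1.7127 × -0.3971 × -0.3107 = 0.2113.
cos φ cos δ sin H_s = 0.9178 × 0.9505 × 0.9899 = 0.8636.
Q̄ = (1367/π) × (0.2113 + 0.8636) = 435.13 × 1.0749 = 467.72 W/m².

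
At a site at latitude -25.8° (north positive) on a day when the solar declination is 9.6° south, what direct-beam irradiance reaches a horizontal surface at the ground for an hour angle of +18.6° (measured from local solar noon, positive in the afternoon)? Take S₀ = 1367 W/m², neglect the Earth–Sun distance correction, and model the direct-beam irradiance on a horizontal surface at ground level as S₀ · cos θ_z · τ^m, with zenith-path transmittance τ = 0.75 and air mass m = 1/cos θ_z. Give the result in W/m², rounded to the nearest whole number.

912 W/m²

cos θ_z = sin φ sin δ + cos φ cos δ cos H = (-0.4352)(-0.1668) + (0.9003)(0.9860)(0.9478) = 0.9139.
Air mass m = 1/cos θ_z = 1/0.9139 = 1.094; τ^m = 0.75^1.094 = 0.7300.
Surface direct beam = 1367 × 0.9139 × 0.7300 = 911.99 W/m².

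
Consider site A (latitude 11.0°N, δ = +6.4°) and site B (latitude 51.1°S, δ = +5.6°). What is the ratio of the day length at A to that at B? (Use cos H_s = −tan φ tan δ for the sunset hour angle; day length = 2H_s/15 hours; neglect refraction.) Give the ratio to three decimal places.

1.099

A: H_s = arccos(−tan 11.0° · tan 6.4°) = 91.25°, so 2H_s/15 = 12.1667 h.
B: H_s = arccos(−tan -51.1° · tan 5.6°) = 83.02°, so 2H_s/15 = 11.0693 h.
Ratio A/B = 12.1667 / 11.0693 = 1.0991.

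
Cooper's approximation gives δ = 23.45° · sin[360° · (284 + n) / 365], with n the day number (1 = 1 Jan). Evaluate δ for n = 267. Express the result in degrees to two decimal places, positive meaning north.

-1.41°

360 × (284 + 267) / 365 = 543.452°; sin(543.452°) = -0.0602.
δ = 23.45 × -0.0602 = -1.412° ≈ -1.41°.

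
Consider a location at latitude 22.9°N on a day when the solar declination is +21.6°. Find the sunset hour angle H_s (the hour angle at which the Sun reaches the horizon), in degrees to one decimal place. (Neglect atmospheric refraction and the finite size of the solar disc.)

The sunset hour angle satisfies cos H_s = −tan φ tan δ = -0.1672, giving H_s = 99.63°.

99.6°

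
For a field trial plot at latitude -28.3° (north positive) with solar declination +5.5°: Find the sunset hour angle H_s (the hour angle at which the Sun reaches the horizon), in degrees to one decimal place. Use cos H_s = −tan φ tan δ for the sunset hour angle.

−tan φ tan δ = −(-0.5384)(0.0963) = 0.0518; H_s = arccos(0.0518) = 87.03°.

87.0°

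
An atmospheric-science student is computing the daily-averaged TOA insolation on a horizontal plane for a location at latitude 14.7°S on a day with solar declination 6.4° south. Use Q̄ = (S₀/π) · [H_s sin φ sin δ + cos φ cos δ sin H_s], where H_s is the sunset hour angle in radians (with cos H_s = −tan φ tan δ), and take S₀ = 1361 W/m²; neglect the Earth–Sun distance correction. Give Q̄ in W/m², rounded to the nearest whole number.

cos H_s = −tan(-14.7°) · tan(-6.4°) = -0.0294, so H_s = arccos(-0.0294) = 91.68°. In radians, H_s = 1.6001.
H_s sin φ sin δ = 1.6001 × -0.2538 × -0.1115 = 0.0453.
cos φ cos δ sin H_s = 0.9673 × 0.9938 × 0.9996 = 0.9609.
Q̄ = (1361/π) × (0.0453 + 0.9609) = 433.22 × 1.0062 = 435.91 W/m².

436 W/m²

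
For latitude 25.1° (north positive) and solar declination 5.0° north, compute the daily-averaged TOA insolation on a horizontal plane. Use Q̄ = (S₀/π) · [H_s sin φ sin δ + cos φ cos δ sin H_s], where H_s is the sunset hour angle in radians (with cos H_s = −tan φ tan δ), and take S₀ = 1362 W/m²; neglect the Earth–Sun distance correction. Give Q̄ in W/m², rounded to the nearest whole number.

417 W/m²

−tan φ tan δ = −(0.4684)(0.0875) = -0.0410; H_s = arccos(-0.0410) = 92.35°. In radians, H_s = 1.6118.
H_s sin φ sin δ = 1.6118 × 0.4242 × 0.0872 = 0.0596.
cos φ cos δ sin H_s = 0.9056 × 0.9962 × 0.9992 = 0.9014.
Q̄ = (1362/π) × (0.0596 + 0.9014) = 433.54 × 0.9610 = 416.63 W/m².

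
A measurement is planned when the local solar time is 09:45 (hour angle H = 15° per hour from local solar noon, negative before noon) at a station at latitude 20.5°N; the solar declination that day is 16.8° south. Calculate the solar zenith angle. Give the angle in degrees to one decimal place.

Hour angle H = 15° × (9.75 − 12) = -33.75°.
cos θ_z = sin(20.5°) sin(-16.8°) + cos(20.5°) cos(-16.8°) cos(-33.75°) = -0.1012 + 0.7456 = 0.6444.
θ_z = arccos(0.6444) = 49.88°.

49.9°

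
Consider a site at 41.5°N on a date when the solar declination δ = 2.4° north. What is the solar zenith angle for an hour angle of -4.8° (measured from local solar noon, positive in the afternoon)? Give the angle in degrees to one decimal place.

cos θ_z = sin φ sin δ + cos φ cos δ cos H = (0.6626)(0.0419) + (0.7490)(0.9991)(0.9965) = 0.7735.
θ_z = arccos(0.7735) = 39.33°.

39.3°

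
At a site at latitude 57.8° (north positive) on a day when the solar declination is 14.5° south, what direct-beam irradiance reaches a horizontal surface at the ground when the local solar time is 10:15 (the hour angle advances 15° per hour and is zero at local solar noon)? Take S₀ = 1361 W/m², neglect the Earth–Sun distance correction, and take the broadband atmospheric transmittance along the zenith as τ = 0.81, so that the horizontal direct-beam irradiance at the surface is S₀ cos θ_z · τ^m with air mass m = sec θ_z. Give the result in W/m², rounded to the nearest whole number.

Hour angle H = 15° × (10.25 − 12) = -26.25°.
cos θ_z = sin(57.8°) sin(-14.5°) + cos(57.8°) cos(-14.5°) cos(-26.25°) = -0.2119 + 0.4627 = 0.2508.
Air mass m = 1/cos θ_z = 1/0.2508 = 3.987; τ^m = 0.81^3.987 = 0.4316.
Surface direct beam = 1361 × 0.2508 × 0.4316 = 147.32 W/m².

147 W/m²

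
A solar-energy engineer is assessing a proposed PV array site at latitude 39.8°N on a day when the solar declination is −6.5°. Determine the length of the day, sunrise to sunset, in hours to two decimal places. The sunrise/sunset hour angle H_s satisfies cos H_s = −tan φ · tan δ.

11.27 hours

cos H_s = −tan(39.8°) · tan(-6.5°) = 0.0949, so H_s = arccos(0.0949) = 84.55°.
Day length = 2 H_s / 15° h⁻¹ = 169.10° / 15 = 11.273 h.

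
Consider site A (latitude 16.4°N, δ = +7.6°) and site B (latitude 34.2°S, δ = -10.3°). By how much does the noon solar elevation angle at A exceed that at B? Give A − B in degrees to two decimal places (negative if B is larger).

+15.10°

A: 90° − |16.4 − (7.6)| = 81.20°.
B: 90° − |-34.2 − (-10.3)| = 66.10°.
A − B = 81.20 − 66.10 = 15.10°.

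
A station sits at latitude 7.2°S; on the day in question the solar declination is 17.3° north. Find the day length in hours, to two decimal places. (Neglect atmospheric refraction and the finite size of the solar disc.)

11.70 hours

cos H_s = −tan(-7.2°) · tan(17.3°) = 0.0393, so H_s = arccos(0.0393) = 87.75°.
Day length = 2 H_s / 15° h⁻¹ = 175.50° / 15 = 11.700 h.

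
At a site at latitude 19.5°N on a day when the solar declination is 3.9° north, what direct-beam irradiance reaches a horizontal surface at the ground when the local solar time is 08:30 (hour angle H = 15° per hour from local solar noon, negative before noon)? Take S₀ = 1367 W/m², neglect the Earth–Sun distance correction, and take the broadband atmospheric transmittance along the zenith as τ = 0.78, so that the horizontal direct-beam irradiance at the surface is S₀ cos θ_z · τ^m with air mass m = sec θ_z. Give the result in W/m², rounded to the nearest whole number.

Hour angle H = 15° × (8.5 − 12) = -52.50°.
cos θ_z = sin(19.5°) sin(3.9°) + cos(19.5°) cos(3.9°) cos(-52.50°) = 0.0227 + 0.5725 = 0.5952.
Air mass m = 1/cos θ_z = 1/0.5952 = 1.680; τ^m = 0.78^1.680 = 0.6587.
Surface direct beam = 1367 × 0.5952 × 0.6587 = 535.94 W/m².

536 W/m²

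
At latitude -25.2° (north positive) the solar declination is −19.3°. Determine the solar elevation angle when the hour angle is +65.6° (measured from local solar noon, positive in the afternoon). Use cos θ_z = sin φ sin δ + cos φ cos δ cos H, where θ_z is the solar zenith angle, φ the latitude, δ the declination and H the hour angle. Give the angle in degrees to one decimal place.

cos θ_z = sin φ sin δ + cos φ cos δ cos H = (-0.4258)(-0.3305) + (0.9048)(0.9438)(0.4131) = 0.4935.
θ_z = arccos(0.4935) = 60.43°, so the elevation is 90° − 60.43° = 29.57°.

29.6°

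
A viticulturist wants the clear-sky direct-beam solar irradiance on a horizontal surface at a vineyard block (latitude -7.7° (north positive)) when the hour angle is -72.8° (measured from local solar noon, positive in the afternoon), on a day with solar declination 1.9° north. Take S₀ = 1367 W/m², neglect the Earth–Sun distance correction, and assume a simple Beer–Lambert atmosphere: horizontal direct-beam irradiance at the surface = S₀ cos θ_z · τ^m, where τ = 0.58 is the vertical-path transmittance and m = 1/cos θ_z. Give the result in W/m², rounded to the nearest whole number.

cos θ_z = sin φ sin δ + cos φ cos δ cos H = (-0.1340)(0.0332) + (0.9910)(0.9995)(0.2957) = 0.2884.
Air mass m = 1/cos θ_z = 1/0.2884 = 3.467; τ^m = 0.58^3.467 = 0.1513.
Surface direct beam = 1367 × 0.2884 × 0.1513 = 59.65 W/m².

60 W/m²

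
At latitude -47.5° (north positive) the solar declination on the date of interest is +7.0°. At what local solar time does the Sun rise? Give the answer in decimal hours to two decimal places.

The sunset hour angle satisfies cos H_s = −tan φ tan δ = 0.1340, giving H_s = 82.30°.
Sunrise is at 12 − H_s/15 = 12 − 5.487 = 6.513 h local solar time.

6.51 h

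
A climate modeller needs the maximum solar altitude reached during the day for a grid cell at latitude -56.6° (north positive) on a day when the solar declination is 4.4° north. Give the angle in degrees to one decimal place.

At local solar noon the hour angle is zero, so the elevation is 90° − |φ − δ| = 90° − |-56.6° − (4.4°)| = 90° − 61.0° = 29.0°.

29.0°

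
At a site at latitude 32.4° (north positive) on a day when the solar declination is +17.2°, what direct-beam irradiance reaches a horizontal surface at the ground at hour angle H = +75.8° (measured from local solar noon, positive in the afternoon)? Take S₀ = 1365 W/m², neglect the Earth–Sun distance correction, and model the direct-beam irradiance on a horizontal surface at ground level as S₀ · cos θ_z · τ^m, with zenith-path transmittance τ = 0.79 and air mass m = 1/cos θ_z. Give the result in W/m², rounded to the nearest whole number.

251 W/m²

cos θ_z = sin φ sin δ + cos φ cos δ cos H = (0.5358)(0.2957) + (0.8443)(0.9553)(0.2453) = 0.3563.
Air mass m = 1/cos θ_z = 1/0.3563 = 2.807; τ^m = 0.79^2.807 = 0.5160.
Surface direct beam = 1365 × 0.3563 × 0.5160 = 250.96 W/m².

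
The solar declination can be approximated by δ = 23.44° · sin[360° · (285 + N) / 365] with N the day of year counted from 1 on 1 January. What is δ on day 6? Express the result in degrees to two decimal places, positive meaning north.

-22.41°

360 × (285 + 6) / 365 = 287.014°; sin(287.014°) = -0.9562.
δ = 23.44 × -0.9562 = -22.413° ≈ -22.41°.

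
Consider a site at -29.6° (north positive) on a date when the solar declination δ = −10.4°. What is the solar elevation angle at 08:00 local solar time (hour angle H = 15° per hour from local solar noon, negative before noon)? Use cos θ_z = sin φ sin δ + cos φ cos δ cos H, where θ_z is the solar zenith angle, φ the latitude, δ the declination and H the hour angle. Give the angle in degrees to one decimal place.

Hour angle H = 15° × (8 − 12) = -60.00°.
With φ = -29.6°, δ = -10.4°, H = -60.00°: sin φ sin δ = 0.0892, cos φ cos δ cos H = 0.4276, so cos θ_z = 0.5168.
θ_z = arccos(0.5168) = 58.88°, so the elevation is 90° − 58.88° = 31.12°.

31.1°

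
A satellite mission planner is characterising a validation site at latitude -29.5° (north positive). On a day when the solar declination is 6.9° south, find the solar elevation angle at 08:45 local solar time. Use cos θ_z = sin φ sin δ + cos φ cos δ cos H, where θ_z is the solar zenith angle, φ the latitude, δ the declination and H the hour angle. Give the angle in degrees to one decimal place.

Hour angle H = 15° × (8.75 − 12) = -48.75°.
cos θ_z = sin(-29.5°) sin(-6.9°) + cos(-29.5°) cos(-6.9°) cos(-48.75°) = 0.0592 + 0.5697 = 0.6289.
θ_z = arccos(0.6289) = 51.03°, so the elevation is 90° − 51.03° = 38.97°.

39.0°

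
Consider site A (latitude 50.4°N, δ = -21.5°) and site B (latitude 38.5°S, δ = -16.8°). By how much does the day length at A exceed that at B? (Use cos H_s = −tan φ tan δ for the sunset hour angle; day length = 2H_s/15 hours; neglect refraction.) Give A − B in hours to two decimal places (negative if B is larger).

A: H_s = arccos(−tan 50.4° · tan -21.5°) = 61.57°, so 2H_s/15 = 8.2093 h.
B: H_s = arccos(−tan -38.5° · tan -16.8°) = 103.90°, so 2H_s/15 = 13.8533 h.
A − B = 8.2093 − 13.8533 = -5.6440 h.

-5.64 h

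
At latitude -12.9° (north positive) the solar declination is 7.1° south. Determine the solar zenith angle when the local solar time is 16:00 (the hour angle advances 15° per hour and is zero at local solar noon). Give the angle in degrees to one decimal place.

Hour angle H = 15° × (16 − 12) = 60.00°.
With φ = -12.9°, δ = -7.1°, H = 60.00°: sin φ sin δ = 0.0276, cos φ cos δ cos H = 0.4836, so cos θ_z = 0.5112.
θ_z = arccos(0.5112) = 59.26°.

59.3°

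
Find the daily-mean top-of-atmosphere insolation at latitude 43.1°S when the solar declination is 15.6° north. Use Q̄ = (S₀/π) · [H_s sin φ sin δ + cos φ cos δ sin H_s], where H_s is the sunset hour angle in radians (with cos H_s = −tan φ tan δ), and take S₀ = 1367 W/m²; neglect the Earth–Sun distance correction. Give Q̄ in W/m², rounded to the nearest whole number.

cos H_s = −tan(-43.1°) · tan(15.6°) = 0.2613, so H_s = arccos(0.2613) = 74.85°. In radians, H_s = 1.3064.
H_s sin φ sin δ = 1.3064 × -0.6833 × 0.2689 = -0.2400.
cos φ cos δ sin H_s = 0.7302 × 0.9632 × 0.9653 = 0.6789.
Q̄ = (1367/π) × (-0.2400 + 0.6789) = 435.13 × 0.4389 = 190.98 W/m².

191 W/m²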